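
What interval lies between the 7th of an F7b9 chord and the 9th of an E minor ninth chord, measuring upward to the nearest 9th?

The 7th of F7b9 is Eb; the 9th of E minor ninth is F#.
From Eb to F#: 3 semitones over a second = augmented.

augmented second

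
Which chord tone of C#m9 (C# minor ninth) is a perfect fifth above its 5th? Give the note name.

Spelling the chord: C#–E–G#–B–D#.
The 5th is G#. A perfect fifth above G# is D#.
D# is the chord's 9th.

D#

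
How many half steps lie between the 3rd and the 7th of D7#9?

6

D7#9 is spelled D-F#-A-C-E#.
F# to C is a diminished fifth: 6 semitones.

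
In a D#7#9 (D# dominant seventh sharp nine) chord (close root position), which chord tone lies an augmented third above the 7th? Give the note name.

E##

D#7#9 (D# dominant seventh sharp nine): D#-F##-A#-C#-E##.
The 7th is C#. An augmented third above C# is E##.
E## is the chord's 9th.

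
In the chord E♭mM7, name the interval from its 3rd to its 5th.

E♭ minor-major seventh: E♭ G♭ B♭ D.
3rd = G♭; 5th = B♭.
G♭ up to B♭ spans 3 letter names and 4 semitones — a major third.

major 3rd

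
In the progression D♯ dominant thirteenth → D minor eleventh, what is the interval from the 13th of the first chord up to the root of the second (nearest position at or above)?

diminished 3rd

D♯ dominant thirteenth has B♯ as its 13th, and D minor eleventh has D as its root.
3 letter names make it a third; at 2 semitones (a whole step narrower than major) the quality is diminished.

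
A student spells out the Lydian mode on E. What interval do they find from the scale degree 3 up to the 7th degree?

perfect 5th

The scale runs E F♯ G♯ A♯ B C♯ D♯.
That puts G♯ below D♯.
From G♯ to D♯ is 7 semitones, exactly the perfect fifth.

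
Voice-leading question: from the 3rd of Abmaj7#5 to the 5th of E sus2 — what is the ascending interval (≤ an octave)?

The 3rd of Abmaj7#5 is C; the 5th of E sus2 is B.
From C to B is 11 semitones, exactly the major seventh.

major seventh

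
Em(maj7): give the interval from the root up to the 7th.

major seventh

EmM7 (E minor-major seventh) is spelled E–G–B–D♯.
Root = E; 7th = D♯.
Counting 7 letters and 11 half steps from E gives a major seventh.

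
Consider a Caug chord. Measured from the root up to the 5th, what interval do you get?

C augmented: C-E-G#.
That puts C below G#.
From C to G#: 8 semitones over a fifth = augmented.

augmented fifth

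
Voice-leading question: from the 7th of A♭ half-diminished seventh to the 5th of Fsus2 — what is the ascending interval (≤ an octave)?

The 7th of A♭ half-diminished seventh is G♭; the 5th of Fsus2 is C.
4 letter names make it a fourth; at 6 semitones (a half step wider than perfect) the quality is augmented.

A4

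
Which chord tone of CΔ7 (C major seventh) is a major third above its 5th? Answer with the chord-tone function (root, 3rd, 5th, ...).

7th

CΔ7: C E G B.
The 5th is G. A major third above G is B.
B is the chord's 7th.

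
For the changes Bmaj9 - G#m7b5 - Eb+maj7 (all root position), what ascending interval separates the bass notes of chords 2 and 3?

diminished 6th

The roots are G# and Eb.
6 letter names make it a sixth; at 7 semitones (a whole step narrower than major) the quality is diminished.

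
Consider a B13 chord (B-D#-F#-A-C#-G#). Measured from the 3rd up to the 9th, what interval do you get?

3rd = D#; 9th = C#.
7 letter names make it a seventh; at 10 semitones (a half step narrower than major) the quality is minor.

minor 7th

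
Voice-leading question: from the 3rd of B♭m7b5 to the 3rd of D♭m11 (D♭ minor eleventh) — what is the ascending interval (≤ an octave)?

m3

B♭m7b5 has D♭ as its 3rd, and D♭m11 (D♭ minor eleventh) has F♭ as its 3rd.
3 letter names make it a third; at 3 semitones (a half step narrower than major) the quality is minor.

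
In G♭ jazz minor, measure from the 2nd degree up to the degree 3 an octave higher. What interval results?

m9

The scale runs G♭ A♭ B𝄫 C♭ D♭ E♭ F.
The 2nd degree is A♭ and the scale degree 3 (up an octave) is B𝄫.
9 letter names make it a ninth; at 13 semitones (a half step narrower than major) the quality is minor.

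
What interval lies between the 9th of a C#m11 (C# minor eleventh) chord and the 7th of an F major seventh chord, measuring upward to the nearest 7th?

minor second

C#m11 (C# minor eleventh) has D# as its 9th, and F major seventh has E as its 7th.
From D# to E: 1 semitone over a second = minor.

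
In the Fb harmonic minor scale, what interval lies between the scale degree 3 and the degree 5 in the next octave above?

M10

Fb harmonic minor: Fb Gb Abb Bbb Cb Dbb Eb.
The scale degree 3 is Abb and the scale degree 5 (up an octave) is Cb.
Abb up to Cb spans 10 letter names and 16 semitones — a major tenth.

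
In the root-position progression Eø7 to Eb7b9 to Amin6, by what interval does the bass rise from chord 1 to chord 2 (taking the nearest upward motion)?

The roots are E and Eb.
From E to Eb: 11 semitones over an octave = diminished.

diminished 8th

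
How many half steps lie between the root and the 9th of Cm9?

14

Cm9 (C minor ninth) is spelled C–Eb–G–Bb–D.
C to D is a major ninth: 14 semitones.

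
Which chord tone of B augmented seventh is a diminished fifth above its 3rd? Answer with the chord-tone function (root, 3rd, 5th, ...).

7th

The chord tones of B7#5 (B augmented seventh) are B–D#–F##–A.
The 3rd is D#. A diminished fifth above D# is A.
A is the chord's 7th.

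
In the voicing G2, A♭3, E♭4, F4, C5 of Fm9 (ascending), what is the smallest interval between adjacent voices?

Adjacent intervals: G2→A♭3 = minor ninth; A♭3→E♭4 = perfect fifth; E♭4→F4 = major second; F4→C5 = perfect fifth.
The smallest is E♭4 to F4, a major second (2 semitones).

major 2nd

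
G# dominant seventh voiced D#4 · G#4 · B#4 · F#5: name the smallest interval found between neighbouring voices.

Adjacent intervals: D#4→G#4 = perfect fourth; G#4→B#4 = major third; B#4→F#5 = diminished fifth.
The smallest is G#4 to B#4, a major third (4 semitones).

major third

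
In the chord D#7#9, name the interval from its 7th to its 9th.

D#7#9 (D# dominant seventh sharp nine) is spelled D#-F##-A#-C#-E##.
The 7th is C# and the 9th is E##.
From C# to E##: 5 semitones over a third = augmented.

augmented third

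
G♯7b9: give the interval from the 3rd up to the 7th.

d5

G♯7b9: G♯–B♯–D♯–F♯–A.
The 3rd is B♯ and the 7th is F♯.
From B♯ to F♯: 6 semitones over a fifth = diminished.
This 3–7 tritone is the characteristic tension at the heart of the dominant sound.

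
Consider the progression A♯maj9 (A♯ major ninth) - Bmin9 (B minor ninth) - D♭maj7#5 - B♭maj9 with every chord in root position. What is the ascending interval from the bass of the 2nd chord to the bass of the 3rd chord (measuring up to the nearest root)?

The roots are B and D♭.
3 letter names make it a third; at 2 semitones (a whole step narrower than major) the quality is diminished.

d3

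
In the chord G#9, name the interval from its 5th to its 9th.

G#9: G#-B#-D#-F#-A#.
That puts D# below A#.
From D# to A# is 7 semitones, exactly the perfect fifth.

perfect 5th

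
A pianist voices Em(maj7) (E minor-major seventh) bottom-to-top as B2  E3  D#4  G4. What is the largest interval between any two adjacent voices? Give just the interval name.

Adjacent intervals: B2→E3 = perfect fourth; E3→D#4 = major seventh; D#4→G4 = diminished fourth.
The largest is E3 to D#4, a major seventh (11 semitones).

major 7th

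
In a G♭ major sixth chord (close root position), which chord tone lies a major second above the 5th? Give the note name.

The chord tones of G♭6 are G♭–B♭–D♭–E♭.
The 5th is D♭. A major second above D♭ is E♭.
E♭ is the chord's 6th.

Eb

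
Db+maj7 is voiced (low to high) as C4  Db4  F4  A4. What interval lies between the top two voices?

major third

Those voices are F4 and A4.
Counting 3 letters and 4 half steps from F gives a major third.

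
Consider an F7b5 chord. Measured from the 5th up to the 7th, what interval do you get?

major third

The chord tones of F dominant seventh flat five are F-A-Cb-Eb.
5th = Cb; 7th = Eb.
From Cb to Eb is 4 semitones, exactly the major third.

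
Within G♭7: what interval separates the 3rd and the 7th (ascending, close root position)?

diminished fifth

G♭7 is spelled G♭–B♭–D♭–F♭.
That puts B♭ below F♭.
5 letter names make it a fifth; at 6 semitones (a half step narrower than perfect) the quality is diminished.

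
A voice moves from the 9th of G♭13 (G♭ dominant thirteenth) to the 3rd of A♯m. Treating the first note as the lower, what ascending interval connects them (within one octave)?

augmented third

G♭13 (G♭ dominant thirteenth) has A♭ as its 9th, and A♯m has C♯ as its 3rd.
From A♭ to C♯: 5 semitones over a third = augmented.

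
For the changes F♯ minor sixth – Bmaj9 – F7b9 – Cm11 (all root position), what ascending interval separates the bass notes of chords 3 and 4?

perfect fifth

The roots are F and C.
From F to C is 7 semitones, exactly the perfect fifth.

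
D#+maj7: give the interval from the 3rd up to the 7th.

D#+maj7 is spelled D#–F##–A##–C##.
That puts F## below C##.
F## up to C## spans 5 letter names and 7 semitones — a perfect fifth.

P5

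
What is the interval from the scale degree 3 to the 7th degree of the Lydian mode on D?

D lydian: D E F♯ G♯ A B C♯.
That puts F♯ below C♯.
F♯ up to C♯ spans 5 letter names and 7 semitones — a perfect fifth.

perfect fifth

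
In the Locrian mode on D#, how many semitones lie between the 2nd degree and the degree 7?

The scale is D# E F# G# A B C#.
E up to C# is a major sixth — 9 semitones.

9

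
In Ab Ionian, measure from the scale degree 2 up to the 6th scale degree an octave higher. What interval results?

Spelling Ab Ionian: Ab Bb C Db Eb F G.
Scale degree 2 = Bb; scale degree 6 (up an octave) = F.
From Bb to F is 19 semitones, exactly the perfect twelfth.

perfect twelfth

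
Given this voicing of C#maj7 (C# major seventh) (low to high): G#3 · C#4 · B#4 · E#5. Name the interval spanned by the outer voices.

major thirteenth

The outer voices are G#3 and E#5.
Counting 13 letters and 21 half steps from G# gives a major thirteenth.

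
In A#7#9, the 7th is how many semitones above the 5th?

The chord tones of A#7#9 are A#-C##-E#-G#-B##.
E# to G# is a minor third: 3 semitones.

3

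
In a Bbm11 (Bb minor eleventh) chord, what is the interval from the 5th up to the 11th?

Spelling the chord: Bb Db F Ab C Eb.
5th = F; 11th = Eb.
From F to Eb: 10 semitones over a seventh = minor.

minor 7th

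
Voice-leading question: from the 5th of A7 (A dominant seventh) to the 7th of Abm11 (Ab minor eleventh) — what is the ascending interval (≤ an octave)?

diminished third

A7 (A dominant seventh) has E as its 5th, and Abm11 (Ab minor eleventh) has Gb as its 7th.
E up to Gb is 2 semitones, a whole step narrower than a major third, so the interval is diminished.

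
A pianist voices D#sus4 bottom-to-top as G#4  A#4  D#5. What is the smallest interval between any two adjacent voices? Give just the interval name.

Adjacent intervals: G#4→A#4 = major second; A#4→D#5 = perfect fourth.
The smallest is G#4 to A#4, a major second (2 semitones).

major 2nd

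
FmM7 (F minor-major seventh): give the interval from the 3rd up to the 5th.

Spelling the chord: F, Ab, C, E.
So we need the interval from Ab up to C.
Ab up to C spans 3 letter names and 4 semitones — a major third.

major 3rd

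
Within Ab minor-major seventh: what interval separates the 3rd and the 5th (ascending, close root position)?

The chord tones of Ab minor-major seventh are Ab Cb Eb G.
3rd = Cb; 5th = Eb.
Counting 3 letters and 4 half steps from Cb gives a major third.

major third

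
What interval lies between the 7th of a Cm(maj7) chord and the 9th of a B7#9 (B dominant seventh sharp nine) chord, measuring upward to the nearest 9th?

augmented 2nd

The 7th of Cm(maj7) is B; the 9th of B7#9 (B dominant seventh sharp nine) is C𝄪.
B up to C𝄪 is 3 semitones, a half step wider than a major second, so the interval is augmented.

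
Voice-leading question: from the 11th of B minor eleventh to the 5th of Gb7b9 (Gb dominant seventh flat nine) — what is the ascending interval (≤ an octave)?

diminished seventh

B minor eleventh has E as its 11th, and Gb7b9 (Gb dominant seventh flat nine) has Db as its 5th.
7 letter names make it a seventh; at 9 semitones (a whole step narrower than major) the quality is diminished.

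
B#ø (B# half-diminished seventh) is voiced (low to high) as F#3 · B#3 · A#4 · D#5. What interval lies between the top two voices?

Those voices are A#4 and D#5.
A# up to D# spans 4 letter names and 5 semitones — a perfect fourth.

perfect fourth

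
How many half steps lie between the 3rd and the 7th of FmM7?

8

Spelling the chord: F, Ab, C, E.
Ab to E is an augmented fifth: 8 semitones.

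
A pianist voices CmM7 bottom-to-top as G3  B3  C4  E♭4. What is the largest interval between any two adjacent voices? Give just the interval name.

Adjacent intervals: G3→B3 = major third; B3→C4 = minor second; C4→E♭4 = minor third.
The largest is G3 to B3, a major third (4 semitones).

M3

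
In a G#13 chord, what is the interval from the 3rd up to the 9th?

G#13 is spelled G#, B#, D#, F#, A#, E#.
The 3rd is B# and the 9th is A#.
7 letter names make it a seventh; at 10 semitones (a half step narrower than major) the quality is minor.

minor seventh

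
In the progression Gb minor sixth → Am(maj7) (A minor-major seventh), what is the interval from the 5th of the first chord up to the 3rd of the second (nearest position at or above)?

The 5th of Gb minor sixth is Db; the 3rd of Am(maj7) (A minor-major seventh) is C.
Counting 7 letters and 11 half steps from Db gives a major seventh.

major seventh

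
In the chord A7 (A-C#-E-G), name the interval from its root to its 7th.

The root is A and the 7th is G.
A up to G is 10 semitones, a half step narrower than a major seventh, so the interval is minor.

minor seventh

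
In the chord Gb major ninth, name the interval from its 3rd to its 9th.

minor 7th

Gb major ninth: Gb–Bb–Db–F–Ab.
The 3rd is Bb and the 9th is Ab.
7 letter names make it a seventh; at 10 semitones (a half step narrower than major) the quality is minor.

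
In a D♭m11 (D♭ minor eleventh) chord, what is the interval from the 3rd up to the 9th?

Spelling the chord: D♭, F♭, A♭, C♭, E♭, G♭.
That puts F♭ below E♭.
From F♭ to E♭ is 11 semitones, exactly the major seventh.

major 7th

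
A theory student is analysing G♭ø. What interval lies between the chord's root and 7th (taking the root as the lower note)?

Spelling the chord: G♭–B𝄫–D𝄫–F♭.
The root is G♭ and the 7th is F♭.
G♭ up to F♭ is 10 semitones, a half step narrower than a major seventh, so the interval is minor.

minor seventh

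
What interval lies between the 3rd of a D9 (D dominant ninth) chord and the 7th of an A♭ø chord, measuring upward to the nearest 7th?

The 3rd of D9 (D dominant ninth) is F♯; the 7th of A♭ø is G♭.
F♯ up to G♭ is 0 semitones, a whole step narrower than a major second, so the interval is diminished.

diminished 2nd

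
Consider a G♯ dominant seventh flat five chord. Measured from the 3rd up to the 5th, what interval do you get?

d3

The chord tones of G♯7b5 (G♯ dominant seventh flat five) are G♯–B♯–D–F♯.
The 3rd is B♯ and the 5th is D.
B♯ up to D is 2 semitones, a whole step narrower than a major third, so the interval is diminished.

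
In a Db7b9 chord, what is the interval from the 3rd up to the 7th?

diminished fifth

Db7b9 is spelled Db-F-Ab-Cb-Ebb.
That puts F below Cb.
From F to Cb: 6 semitones over a fifth = diminished.
This 3–7 tritone is the characteristic tension at the heart of the dominant sound.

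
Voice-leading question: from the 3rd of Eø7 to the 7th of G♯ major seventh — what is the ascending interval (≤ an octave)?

augmented seventh

Eø7 has G as its 3rd, and G♯ major seventh has F𝄪 as its 7th.
7 letter names make it a seventh; at 12 semitones (a half step wider than major) the quality is augmented.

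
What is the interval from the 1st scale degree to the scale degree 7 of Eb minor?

Spelling Eb minor: Eb F Gb Ab Bb Cb Db.
That puts Eb below Db.
7 letter names make it a seventh; at 10 semitones (a half step narrower than major) the quality is minor.

minor seventh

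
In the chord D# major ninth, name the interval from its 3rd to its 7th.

perfect fifth

D# major ninth: D#, F##, A#, C##, E#.
3rd = F##; 7th = C##.
Counting 5 letters and 7 half steps from F## gives a perfect fifth.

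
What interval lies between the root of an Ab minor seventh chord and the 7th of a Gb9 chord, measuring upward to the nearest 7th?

minor 6th

Ab minor seventh has Ab as its root, and Gb9 has Fb as its 7th.
From Ab to Fb: 8 semitones over a sixth = minor.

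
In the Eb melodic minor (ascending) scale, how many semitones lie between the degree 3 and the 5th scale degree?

The scale is Eb F Gb Ab Bb C D.
Gb up to Bb is a major third — 4 semitones.

4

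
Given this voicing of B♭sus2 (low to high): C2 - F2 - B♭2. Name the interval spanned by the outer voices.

The outer voices are C2 and B♭2.
7 letter names make it a seventh; at 10 semitones (a half step narrower than major) the quality is minor.

m7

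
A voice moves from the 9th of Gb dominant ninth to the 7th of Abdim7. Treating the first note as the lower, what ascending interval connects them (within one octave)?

diminished seventh

Gb dominant ninth has Ab as its 9th, and Abdim7 has Gbb as its 7th.
From Ab to Gbb: 9 semitones over a seventh = diminished.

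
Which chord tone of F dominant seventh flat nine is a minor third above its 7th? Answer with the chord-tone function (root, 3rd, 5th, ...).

Spelling the chord: F A C Eb Gb.
The 7th is Eb. A minor third above Eb is Gb.
Gb is the chord's 9th.

9th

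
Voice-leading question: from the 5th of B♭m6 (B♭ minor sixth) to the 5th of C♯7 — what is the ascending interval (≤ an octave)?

augmented second

The 5th of B♭m6 (B♭ minor sixth) is F; the 5th of C♯7 is G♯.
2 letter names make it a second; at 3 semitones (a half step wider than major) the quality is augmented.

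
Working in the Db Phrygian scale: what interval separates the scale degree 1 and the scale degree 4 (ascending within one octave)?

perfect fourth

The scale runs Db Ebb Fb Gb Ab Bbb Cb.
That puts Db below Gb.
From Db to Gb is 5 semitones, exactly the perfect fourth.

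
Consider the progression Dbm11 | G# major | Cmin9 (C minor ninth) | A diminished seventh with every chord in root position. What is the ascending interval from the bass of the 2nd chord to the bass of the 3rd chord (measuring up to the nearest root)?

d4

The roots are G# and C.
From G# to C: 4 semitones over a fourth = diminished.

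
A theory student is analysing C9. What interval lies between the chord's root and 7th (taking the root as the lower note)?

minor seventh

C9 (C dominant ninth) is spelled C E G B♭ D.
So we need the interval from C up to B♭.
7 letter names make it a seventh; at 10 semitones (a half step narrower than major) the quality is minor.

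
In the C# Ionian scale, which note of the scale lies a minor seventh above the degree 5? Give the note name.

F#

The scale is C# D# E# F# G# A# B#.
The degree 5 is G#; a minor seventh above that is F# — scale degree 4.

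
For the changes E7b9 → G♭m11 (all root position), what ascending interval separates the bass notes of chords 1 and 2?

The roots are E and G♭.
From E to G♭: 2 semitones over a third = diminished.

d3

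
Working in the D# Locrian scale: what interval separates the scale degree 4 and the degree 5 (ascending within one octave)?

minor second

Spelling the D# Locrian scale: D# E F# G# A B C#.
Scale degree 4 = G#; degree 5 = A.
2 letter names make it a second; at 1 semitone (a half step narrower than major) the quality is minor.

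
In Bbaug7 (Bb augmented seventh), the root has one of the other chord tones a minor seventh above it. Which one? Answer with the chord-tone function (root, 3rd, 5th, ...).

7th

Bbaug7: Bb–D–F#–Ab.
The root is Bb. A minor seventh above Bb is Ab.
Ab is the chord's 7th.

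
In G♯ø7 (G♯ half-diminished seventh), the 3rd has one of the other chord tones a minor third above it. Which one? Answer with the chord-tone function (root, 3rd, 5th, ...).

G♯ø7 (G♯ half-diminished seventh): G♯–B–D–F♯.
The 3rd is B. A minor third above B is D.
D is the chord's 5th.

5th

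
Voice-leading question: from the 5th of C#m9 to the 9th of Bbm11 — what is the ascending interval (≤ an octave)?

diminished fourth

C#m9 has G# as its 5th, and Bbm11 has C as its 9th.
G# up to C is 4 semitones, a half step narrower than a perfect fourth, so the interval is diminished.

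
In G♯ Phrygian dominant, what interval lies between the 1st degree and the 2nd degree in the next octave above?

m9

Spelling G♯ Phrygian dominant: G♯ A B♯ C♯ D♯ E F♯.
1st degree = G♯; 2nd degree (up an octave) = A.
From G♯ to A: 13 semitones over a ninth = minor.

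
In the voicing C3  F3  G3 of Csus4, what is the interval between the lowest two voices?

P4

Those voices are C3 and F3.
From C to F is 5 semitones, exactly the perfect fourth.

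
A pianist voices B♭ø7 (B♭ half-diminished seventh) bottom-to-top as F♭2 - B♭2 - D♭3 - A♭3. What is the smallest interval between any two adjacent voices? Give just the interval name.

Adjacent intervals: F♭2→B♭2 = augmented fourth; B♭2→D♭3 = minor third; D♭3→A♭3 = perfect fifth.
The smallest is B♭2 to D♭3, a minor third (3 semitones).

minor third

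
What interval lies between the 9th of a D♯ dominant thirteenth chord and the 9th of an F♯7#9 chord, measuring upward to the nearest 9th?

The 9th of D♯ dominant thirteenth is E♯; the 9th of F♯7#9 is G𝄪.
E♯ up to G𝄪 spans 3 letter names and 4 semitones — a major third.

major 3rd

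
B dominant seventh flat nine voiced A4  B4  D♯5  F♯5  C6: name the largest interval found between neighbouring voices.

Adjacent intervals: A4→B4 = major second; B4→D♯5 = major third; D♯5→F♯5 = minor third; F♯5→C6 = diminished fifth.
The largest is F♯5 to C6, a diminished fifth (6 semitones).

diminished fifth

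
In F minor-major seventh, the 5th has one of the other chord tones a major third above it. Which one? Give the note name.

Fm(maj7): F, Ab, C, E.
The 5th is C. A major third above C is E.
E is the chord's 7th.

E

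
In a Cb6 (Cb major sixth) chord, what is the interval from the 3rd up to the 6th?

perfect fourth

Cb6: Cb–Eb–Gb–Ab.
3rd = Eb; 6th = Ab.
From Eb to Ab is 5 semitones, exactly the perfect fourth.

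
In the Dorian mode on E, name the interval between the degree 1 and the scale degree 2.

major second

The scale runs E F♯ G A B C♯ D.
So we need the interval from E up to F♯.
From E to F♯ is 2 semitones, exactly the major second.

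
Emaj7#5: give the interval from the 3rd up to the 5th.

Emaj7#5 (E augmented major seventh) is spelled E, G#, B#, D#.
The 3rd is G# and the 5th is B#.
G# up to B# spans 3 letter names and 4 semitones — a major third.

M3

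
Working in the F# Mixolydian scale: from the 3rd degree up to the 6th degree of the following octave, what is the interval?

F# mixolydian: F# G# A# B C# D# E.
That puts A# below D#.
Counting 11 letters and 17 half steps from A# gives a perfect eleventh.

perfect eleventh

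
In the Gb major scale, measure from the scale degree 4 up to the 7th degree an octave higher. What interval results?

A11

Gb major: Gb Ab Bb Cb Db Eb F.
Scale degree 4 = Cb; 7th degree (up an octave) = F.
11 letter names make it an eleventh; at 18 semitones (a half step wider than perfect) the quality is augmented.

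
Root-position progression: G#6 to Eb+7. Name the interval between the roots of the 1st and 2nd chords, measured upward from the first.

The roots are G# and Eb.
From G# to Eb: 7 semitones over a sixth = diminished.

diminished sixth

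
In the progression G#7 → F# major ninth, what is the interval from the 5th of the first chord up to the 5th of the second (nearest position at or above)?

m7

G#7 has D# as its 5th, and F# major ninth has C# as its 5th.
7 letter names make it a seventh; at 10 semitones (a half step narrower than major) the quality is minor.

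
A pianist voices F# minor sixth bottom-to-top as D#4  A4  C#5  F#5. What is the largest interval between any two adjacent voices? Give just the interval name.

Adjacent intervals: D#4→A4 = diminished fifth; A4→C#5 = major third; C#5→F#5 = perfect fourth.
The largest is D#4 to A4, a diminished fifth (6 semitones).

diminished fifth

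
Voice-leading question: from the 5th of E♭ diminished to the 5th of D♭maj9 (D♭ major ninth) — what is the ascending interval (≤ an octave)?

The 5th of E♭ diminished is B𝄫; the 5th of D♭maj9 (D♭ major ninth) is A♭.
B𝄫 up to A♭ spans 7 letter names and 11 semitones — a major seventh.

major seventh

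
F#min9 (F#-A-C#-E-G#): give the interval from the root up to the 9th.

major ninth

So we need the interval from F# up to G#.
From F# to G# is 14 semitones, exactly the major ninth.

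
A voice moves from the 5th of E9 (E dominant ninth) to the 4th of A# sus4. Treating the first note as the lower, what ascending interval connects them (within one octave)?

major 3rd

E9 (E dominant ninth) has B as its 5th, and A# sus4 has D# as its 4th.
From B to D# is 4 semitones, exactly the major third.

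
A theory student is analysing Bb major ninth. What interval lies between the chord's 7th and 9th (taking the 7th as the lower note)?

minor third

The chord tones of Bb major ninth are Bb-D-F-A-C.
7th = A; 9th = C.
A up to C is 3 semitones, a half step narrower than a major third, so the interval is minor.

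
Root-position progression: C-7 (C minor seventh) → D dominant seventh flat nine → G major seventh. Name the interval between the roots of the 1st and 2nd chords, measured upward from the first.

major second

The roots are C and D.
From C to D is 2 semitones, exactly the major second.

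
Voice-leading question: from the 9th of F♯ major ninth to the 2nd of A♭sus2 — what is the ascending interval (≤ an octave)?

diminished third

The 9th of F♯ major ninth is G♯; the 2nd of A♭sus2 is B♭.
3 letter names make it a third; at 2 semitones (a whole step narrower than major) the quality is diminished.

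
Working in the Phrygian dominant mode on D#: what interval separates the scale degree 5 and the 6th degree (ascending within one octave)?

D# phrygian dominant: D# E F## G# A# B C#.
The scale degree 5 is A# and the 6th scale degree is B.
2 letter names make it a second; at 1 semitone (a half step narrower than major) the quality is minor.

minor second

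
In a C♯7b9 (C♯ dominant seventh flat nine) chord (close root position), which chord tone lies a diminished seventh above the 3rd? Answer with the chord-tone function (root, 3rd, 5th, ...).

C♯7b9 (C♯ dominant seventh flat nine) is spelled C♯-E♯-G♯-B-D.
The 3rd is E♯. A diminished seventh above E♯ is D.
D is the chord's 9th.

9th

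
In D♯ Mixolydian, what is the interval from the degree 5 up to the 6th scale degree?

D♯ mixolydian: D♯ E♯ F𝄪 G♯ A♯ B♯ C♯.
The degree 5 is A♯ and the degree 6 is B♯.
From A♯ to B♯ is 2 semitones, exactly the major second.

M2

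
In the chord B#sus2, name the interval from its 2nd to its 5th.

perfect fourth

B#sus2 is spelled B#-C##-F##.
2nd = C##; 5th = F##.
From C## to F## is 5 semitones, exactly the perfect fourth.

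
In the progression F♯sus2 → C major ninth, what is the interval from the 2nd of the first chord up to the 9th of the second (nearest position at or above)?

F♯sus2 has G♯ as its 2nd, and C major ninth has D as its 9th.
G♯ up to D is 6 semitones, a half step narrower than a perfect fifth, so the interval is diminished.

diminished fifth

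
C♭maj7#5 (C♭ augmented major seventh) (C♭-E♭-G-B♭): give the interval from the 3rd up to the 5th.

M3

That puts E♭ below G.
E♭ up to G spans 3 letter names and 4 semitones — a major third.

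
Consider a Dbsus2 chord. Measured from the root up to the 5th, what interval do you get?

The chord tones of Db sus2 are Db, Eb, Ab.
Root = Db; 5th = Ab.
Counting 5 letters and 7 half steps from Db gives a perfect fifth.

perfect fifth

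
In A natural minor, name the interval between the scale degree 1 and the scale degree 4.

A natural minor: A B C D E F G.
That puts A below D.
From A to D is 5 semitones, exactly the perfect fourth.

P4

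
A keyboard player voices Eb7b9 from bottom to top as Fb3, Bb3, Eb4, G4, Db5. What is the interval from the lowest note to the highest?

The outer voices are Fb3 and Db5.
Fb up to Db spans 13 letter names and 21 semitones — a major thirteenth.

M13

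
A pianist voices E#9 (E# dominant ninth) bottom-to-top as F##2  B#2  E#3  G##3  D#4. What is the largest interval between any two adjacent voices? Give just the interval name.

d5

Adjacent intervals: F##2→B#2 = perfect fourth; B#2→E#3 = perfect fourth; E#3→G##3 = major third; G##3→D#4 = diminished fifth.
The largest is G##3 to D#4, a diminished fifth (6 semitones).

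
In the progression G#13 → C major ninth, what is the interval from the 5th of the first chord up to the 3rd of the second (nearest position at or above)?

G#13 has D# as its 5th, and C major ninth has E as its 3rd.
D# up to E is 1 semitone, a half step narrower than a major second, so the interval is minor.

minor second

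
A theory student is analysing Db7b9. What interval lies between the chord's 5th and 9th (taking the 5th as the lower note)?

Db dominant seventh flat nine: Db-F-Ab-Cb-Ebb.
The 5th is Ab and the 9th is Ebb.
5 letter names make it a fifth; at 6 semitones (a half step narrower than perfect) the quality is diminished.

diminished fifth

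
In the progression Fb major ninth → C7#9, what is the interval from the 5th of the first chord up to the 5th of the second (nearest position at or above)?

Fb major ninth has Cb as its 5th, and C7#9 has G as its 5th.
Cb up to G is 8 semitones, a half step wider than a perfect fifth, so the interval is augmented.

augmented fifth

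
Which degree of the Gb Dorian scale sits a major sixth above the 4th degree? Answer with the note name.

The scale is Gb Ab Bbb Cb Db Eb Fb.
The 4th degree is Cb; a major sixth above that is Ab — scale degree 2.

Ab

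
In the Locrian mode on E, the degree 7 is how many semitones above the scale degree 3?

The scale is E F G A Bb C D.
G up to D is a perfect fifth — 7 semitones.

7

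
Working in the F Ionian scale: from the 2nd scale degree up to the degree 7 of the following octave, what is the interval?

major thirteenth

F major: F G A Bb C D E.
2nd scale degree = G; 7th degree (up an octave) = E.
Counting 13 letters and 21 half steps from G gives a major thirteenth.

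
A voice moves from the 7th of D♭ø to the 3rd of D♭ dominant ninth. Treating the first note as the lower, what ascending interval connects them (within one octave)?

augmented fourth

The 7th of D♭ø is C♭; the 3rd of D♭ dominant ninth is F.
From C♭ to F: 6 semitones over a fourth = augmented.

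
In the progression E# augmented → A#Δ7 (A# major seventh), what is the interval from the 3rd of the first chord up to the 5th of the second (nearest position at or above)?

minor sixth

The 3rd of E# augmented is G##; the 5th of A#Δ7 (A# major seventh) is E#.
From G## to E#: 8 semitones over a sixth = minor.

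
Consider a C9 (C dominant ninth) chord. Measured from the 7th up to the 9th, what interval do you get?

C9 is spelled C-E-G-B♭-D.
7th = B♭; 9th = D.
B♭ up to D spans 3 letter names and 4 semitones — a major third.

major third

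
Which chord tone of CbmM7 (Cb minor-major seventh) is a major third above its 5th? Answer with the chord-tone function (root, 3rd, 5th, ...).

7th

Cb minor-major seventh: Cb-Ebb-Gb-Bb.
The 5th is Gb. A major third above Gb is Bb.
Bb is the chord's 7th.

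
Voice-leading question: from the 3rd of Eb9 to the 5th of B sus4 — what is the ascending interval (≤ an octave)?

Eb9 has G as its 3rd, and B sus4 has F# as its 5th.
From G to F# is 11 semitones, exactly the major seventh.

major 7th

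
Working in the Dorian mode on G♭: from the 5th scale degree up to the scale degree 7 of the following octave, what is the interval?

minor tenth

Spelling the Dorian mode on G♭: G♭ A♭ B𝄫 C♭ D♭ E♭ F♭.
The 5th scale degree is D♭ and the 7th degree (up an octave) is F♭.
D♭ up to F♭ is 15 semitones, a half step narrower than a major tenth, so the interval is minor.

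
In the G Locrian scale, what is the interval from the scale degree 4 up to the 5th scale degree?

minor second

The scale runs G Ab Bb C Db Eb F.
That puts C below Db.
2 letter names make it a second; at 1 semitone (a half step narrower than major) the quality is minor.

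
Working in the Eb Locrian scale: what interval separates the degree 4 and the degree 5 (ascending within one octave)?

minor second

The scale runs Eb Fb Gb Ab Bbb Cb Db.
That puts Ab below Bbb.
From Ab to Bbb: 1 semitone over a second = minor.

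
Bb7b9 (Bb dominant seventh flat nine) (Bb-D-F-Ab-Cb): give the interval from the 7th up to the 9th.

7th = Ab; 9th = Cb.
Ab up to Cb is 3 semitones, a half step narrower than a major third, so the interval is minor.

minor 3rd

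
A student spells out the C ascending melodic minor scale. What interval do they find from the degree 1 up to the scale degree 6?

major sixth

C melodic minor: C D Eb F G A B.
The degree 1 is C and the degree 6 is A.
C up to A spans 6 letter names and 9 semitones — a major sixth.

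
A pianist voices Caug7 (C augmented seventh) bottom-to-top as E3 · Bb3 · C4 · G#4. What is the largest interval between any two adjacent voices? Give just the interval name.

augmented 5th

Adjacent intervals: E3→Bb3 = diminished fifth; Bb3→C4 = major second; C4→G#4 = augmented fifth.
The largest is C4 to G#4, an augmented fifth (8 semitones).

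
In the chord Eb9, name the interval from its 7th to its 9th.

major 3rd

The chord tones of Eb dominant ninth are Eb, G, Bb, Db, F.
So we need the interval from Db up to F.
Counting 3 letters and 4 half steps from Db gives a major third.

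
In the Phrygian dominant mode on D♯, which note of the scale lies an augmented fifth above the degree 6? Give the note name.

F##

The scale is D♯ E F𝄪 G♯ A♯ B C♯.
The degree 6 is B; an augmented fifth above that is F𝄪 — scale degree 3.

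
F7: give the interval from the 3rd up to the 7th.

diminished 5th

Spelling the chord: F, A, C, E♭.
The 3rd is A and the 7th is E♭.
5 letter names make it a fifth; at 6 semitones (a half step narrower than perfect) the quality is diminished.
That tritone between 3rd and 7th is what gives the dominant seventh its pull toward resolution.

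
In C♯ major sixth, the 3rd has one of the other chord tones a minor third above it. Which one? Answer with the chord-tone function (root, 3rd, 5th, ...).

Spelling the chord: C♯–E♯–G♯–A♯.
The 3rd is E♯. A minor third above E♯ is G♯.
G♯ is the chord's 5th.

5th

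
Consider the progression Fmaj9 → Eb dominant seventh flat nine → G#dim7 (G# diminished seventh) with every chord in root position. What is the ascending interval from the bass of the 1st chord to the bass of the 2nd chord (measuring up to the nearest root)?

The roots are F and Eb.
From F to Eb: 10 semitones over a seventh = minor.

minor seventh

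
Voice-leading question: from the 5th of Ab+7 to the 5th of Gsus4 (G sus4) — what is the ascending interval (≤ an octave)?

Ab+7 has E as its 5th, and Gsus4 (G sus4) has D as its 5th.
E up to D is 10 semitones, a half step narrower than a major seventh, so the interval is minor.

minor 7th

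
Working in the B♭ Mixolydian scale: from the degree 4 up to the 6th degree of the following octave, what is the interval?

major tenth

B♭ mixolydian: B♭ C D E♭ F G A♭.
Degree 4 = E♭; 6th scale degree (up an octave) = G.
Counting 10 letters and 16 half steps from E♭ gives a major tenth.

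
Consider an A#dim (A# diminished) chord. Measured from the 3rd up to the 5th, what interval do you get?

A#dim is spelled A# C# E.
3rd = C#; 5th = E.
From C# to E: 3 semitones over a third = minor.

minor third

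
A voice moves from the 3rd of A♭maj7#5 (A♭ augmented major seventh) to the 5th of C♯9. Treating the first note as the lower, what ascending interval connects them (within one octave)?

augmented fifth

A♭maj7#5 (A♭ augmented major seventh) has C as its 3rd, and C♯9 has G♯ as its 5th.
From C to G♯: 8 semitones over a fifth = augmented.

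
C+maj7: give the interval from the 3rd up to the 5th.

M3

Cmaj7#5: C–E–G♯–B.
3rd = E; 5th = G♯.
E up to G♯ spans 3 letter names and 4 semitones — a major third.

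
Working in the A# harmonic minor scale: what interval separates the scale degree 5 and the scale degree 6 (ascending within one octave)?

minor second

A# harmonic minor: A# B# C# D# E# F# G##.
So we need the interval from E# up to F#.
2 letter names make it a second; at 1 semitone (a half step narrower than major) the quality is minor.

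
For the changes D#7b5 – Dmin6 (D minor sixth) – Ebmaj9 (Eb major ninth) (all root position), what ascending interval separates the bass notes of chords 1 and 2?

The roots are D# and D.
From D# to D: 11 semitones over an octave = diminished.

diminished octave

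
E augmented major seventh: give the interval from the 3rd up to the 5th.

major 3rd

The chord tones of E+maj7 (E augmented major seventh) are E-G#-B#-D#.
3rd = G#; 5th = B#.
From G# to B# is 4 semitones, exactly the major third.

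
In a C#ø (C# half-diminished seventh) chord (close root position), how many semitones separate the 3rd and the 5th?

3

C#ø7 is spelled C#-E-G-B.
E to G is a minor third: 3 semitones.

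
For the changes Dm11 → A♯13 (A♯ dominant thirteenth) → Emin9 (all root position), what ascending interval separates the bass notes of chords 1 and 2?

augmented fifth

The roots are D and A♯.
5 letter names make it a fifth; at 8 semitones (a half step wider than perfect) the quality is augmented.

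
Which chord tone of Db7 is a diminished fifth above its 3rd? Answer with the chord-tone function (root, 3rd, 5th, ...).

7th

Db7 is spelled Db F Ab Cb.
The 3rd is F. A diminished fifth above F is Cb.
Cb is the chord's 7th.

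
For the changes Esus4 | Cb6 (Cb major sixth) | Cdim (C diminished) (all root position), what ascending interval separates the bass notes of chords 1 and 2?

d6

The roots are E and Cb.
6 letter names make it a sixth; at 7 semitones (a whole step narrower than major) the quality is diminished.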